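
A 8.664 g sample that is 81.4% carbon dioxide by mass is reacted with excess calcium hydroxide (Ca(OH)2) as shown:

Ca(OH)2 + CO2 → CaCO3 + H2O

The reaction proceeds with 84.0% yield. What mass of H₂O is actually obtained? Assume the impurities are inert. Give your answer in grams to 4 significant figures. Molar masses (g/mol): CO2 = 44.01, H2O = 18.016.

2.425 g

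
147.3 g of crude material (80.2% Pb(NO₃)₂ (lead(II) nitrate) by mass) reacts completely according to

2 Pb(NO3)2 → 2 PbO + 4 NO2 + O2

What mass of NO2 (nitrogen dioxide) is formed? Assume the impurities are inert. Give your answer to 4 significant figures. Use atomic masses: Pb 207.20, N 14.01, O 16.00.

32.82 g

Mass of pure Pb(NO3)2 = 147.3 g × 0.802 = 118.13 g.
M(Pb(NO3)2) = 207.20 + 2(14.01) + 6(16.00) = 331.22 g/mol.
M(NO2) = 14.01 + 2(16.00) = 46.01 g/mol.
n(Pb(NO3)2) = 118.13 g / 331.22 g/mol = 0.35667 mol.
From the equation the Pb(NO3)2:NO2 mole ratio is 2:4, so n(NO2) = 0.35667 × 4/2 = 0.71333 mol.
Mass of NO2 = 0.71333 mol × 46.01 g/mol = 32.820 g.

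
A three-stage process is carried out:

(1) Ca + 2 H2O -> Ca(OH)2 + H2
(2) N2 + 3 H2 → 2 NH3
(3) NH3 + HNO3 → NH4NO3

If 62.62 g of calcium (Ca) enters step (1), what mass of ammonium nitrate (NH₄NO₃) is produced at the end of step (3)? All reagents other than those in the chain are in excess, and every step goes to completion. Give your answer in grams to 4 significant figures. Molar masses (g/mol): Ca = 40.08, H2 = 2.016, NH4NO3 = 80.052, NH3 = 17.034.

83.38 g

n(Ca) = 62.62 / 40.08 = 1.5624 mol.
Reaction (1): Ca→H2 ratio 1:1 ⇒ n(H2) = 1.5624 mol.
Reaction (2): H2→NH3 ratio 3:2 ⇒ n(NH3) = 1.0416 mol.
Reaction (3): NH3→NH4NO3 ratio 1:1 ⇒ n(NH4NO3) = 1.0416 mol.
Mass of NH4NO3 = 1.0416 × 80.052 = 83.381 g.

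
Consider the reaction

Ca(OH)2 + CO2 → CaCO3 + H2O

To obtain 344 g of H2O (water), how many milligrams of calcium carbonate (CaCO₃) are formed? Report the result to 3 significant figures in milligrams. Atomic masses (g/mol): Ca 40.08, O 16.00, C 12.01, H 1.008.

1910000 mg

M(H2O) = 2(1.008) + 16.00 = 18.016 g/mol.
M(CaCO3) = 40.08 + 12.01 + 3(16.00) = 100.09 g/mol.
n(H2O) = 344.0 g / 18.016 g/mol = 19.09 mol.
From the equation the H2O:CaCO3 mole ratio is 1:1, so n(CaCO3) = 19.09 × 1/1 = 19.09 mol.
Mass of CaCO3 = 19.09 mol × 100.09 g/mol = 1911 g.
Converting to mg: 1911 g = 1910000 mg.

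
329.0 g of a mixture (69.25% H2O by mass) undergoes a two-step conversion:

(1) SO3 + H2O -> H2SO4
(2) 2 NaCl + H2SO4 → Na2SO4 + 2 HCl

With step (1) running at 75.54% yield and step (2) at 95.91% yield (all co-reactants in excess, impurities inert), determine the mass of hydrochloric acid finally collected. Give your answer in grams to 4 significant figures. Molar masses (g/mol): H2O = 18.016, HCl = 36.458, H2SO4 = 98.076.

Pure H2O = 329.0 × 0.6925 = 227.83 g.
n(H2O) = 227.83 / 18.016 = 12.646 mol.
Step 1 (H2O:H2SO4 = 1:1): theoretical n(H2SO4) = 12.646 mol; at 75.54% yield, n(H2SO4) = 9.5529 mol.
Step 2 (H2SO4:HCl = 1:2): theoretical n(HCl) = 19.106 mol, so theoretical mass = 19.106 × 36.458 = 696.56 g.
At 95.91% yield, actual mass of HCl = 696.56 × 0.9591 = 668.07 g.

668.1 g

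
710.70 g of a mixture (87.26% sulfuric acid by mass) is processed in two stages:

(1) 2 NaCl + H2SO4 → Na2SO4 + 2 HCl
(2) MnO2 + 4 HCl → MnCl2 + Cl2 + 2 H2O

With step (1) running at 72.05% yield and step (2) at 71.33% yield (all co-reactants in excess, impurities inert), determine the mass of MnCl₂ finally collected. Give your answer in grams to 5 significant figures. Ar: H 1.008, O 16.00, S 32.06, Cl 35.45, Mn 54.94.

204.47 g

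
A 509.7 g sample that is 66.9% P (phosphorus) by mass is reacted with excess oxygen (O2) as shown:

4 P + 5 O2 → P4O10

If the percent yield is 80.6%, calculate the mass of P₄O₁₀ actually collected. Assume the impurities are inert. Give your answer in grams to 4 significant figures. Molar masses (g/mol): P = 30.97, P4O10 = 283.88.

629.8 g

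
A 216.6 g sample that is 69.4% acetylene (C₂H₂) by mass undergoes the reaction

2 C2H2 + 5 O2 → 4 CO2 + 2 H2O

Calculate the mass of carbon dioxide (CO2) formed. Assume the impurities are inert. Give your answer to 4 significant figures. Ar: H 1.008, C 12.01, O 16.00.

Mass of pure C2H2 = 216.6 g × 0.694 = 150.32 g.
M(C2H2) = 2(12.01) + 2(1.008) = 26.036 g/mol.
M(CO2) = 12.01 + 2(16.00) = 44.01 g/mol.
n(C2H2) = 150.32 g / 26.036 g/mol = 5.7736 mol.
From the equation the C2H2:CO2 mole ratio is 2:4, so n(CO2) = 5.7736 × 4/2 = 11.547 mol.
Mass of CO2 = 11.547 mol × 44.01 g/mol = 508.19 g.

508.2 g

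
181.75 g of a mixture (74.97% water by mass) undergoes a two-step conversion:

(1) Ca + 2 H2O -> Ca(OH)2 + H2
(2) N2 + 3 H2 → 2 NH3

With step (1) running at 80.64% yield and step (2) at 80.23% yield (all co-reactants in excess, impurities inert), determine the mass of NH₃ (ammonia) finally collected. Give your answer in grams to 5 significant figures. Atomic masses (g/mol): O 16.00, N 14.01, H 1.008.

Pure H2O = 181.75 × 0.7497 = 136.258 g.
M(H2O) = 2(1.008) + 16.00 = 18.016 g/mol.
M(NH3) = 14.01 + 3(1.008) = 17.034 g/mol.
n(H2O) = 136.258 / 18.016 = 7.56316 mol.
Step 1 (H2O:H2 = 2:1): theoretical n(H2) = 3.78158 mol; at 80.64% yield, n(H2) = 3.04947 mol.
Step 2 (H2:NH3 = 3:2): theoretical n(NH3) = 2.03298 mol, so theoretical mass = 2.03298 × 17.034 = 34.6298 g.
At 80.23% yield, actual mass of NH3 = 34.6298 × 0.8023 = 27.7835 g.

27.783 g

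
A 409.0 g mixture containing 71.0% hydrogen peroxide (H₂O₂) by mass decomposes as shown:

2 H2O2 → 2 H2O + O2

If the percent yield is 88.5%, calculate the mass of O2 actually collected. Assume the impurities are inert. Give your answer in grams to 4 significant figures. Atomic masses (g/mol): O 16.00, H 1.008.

120.9 g

Pure H2O2 available = 409.0 g × 0.710 = 290.39 g.
M(H2O2) = 2(1.008) + 2(16.00) = 34.016 g/mol.
M(O2) = 2(16.00) = 32.00 g/mol.
n(H2O2) = 290.39 g / 34.016 g/mol = 8.5369 mol.
From the equation the H2O2:O2 mole ratio is 2:1, so n(O2) = 8.5369 × 1/2 = 4.2684 mol.
Mass of O2 = 4.2684 mol × 32.00 g/mol = 136.59 g.
Actual mass collected = 136.59 g × 0.885 = 120.88 g.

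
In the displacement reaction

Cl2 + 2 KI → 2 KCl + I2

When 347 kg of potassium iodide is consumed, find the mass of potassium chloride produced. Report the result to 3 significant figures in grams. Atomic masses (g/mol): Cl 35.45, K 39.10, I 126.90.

M(KI) = 39.10 + 126.90 = 166.00 g/mol.
M(KCl) = 39.10 + 35.45 = 74.55 g/mol.
Convert: 347 kg = 347000 g.
n(KI) = 347000 g / 166.00 g/mol = 2090 mol.
From the equation the KI:KCl mole ratio is 2:2, so n(KCl) = 2090 × 2/2 = 2090 mol.
Mass of KCl = 2090 mol × 74.55 g/mol = 155800 g.

156000 g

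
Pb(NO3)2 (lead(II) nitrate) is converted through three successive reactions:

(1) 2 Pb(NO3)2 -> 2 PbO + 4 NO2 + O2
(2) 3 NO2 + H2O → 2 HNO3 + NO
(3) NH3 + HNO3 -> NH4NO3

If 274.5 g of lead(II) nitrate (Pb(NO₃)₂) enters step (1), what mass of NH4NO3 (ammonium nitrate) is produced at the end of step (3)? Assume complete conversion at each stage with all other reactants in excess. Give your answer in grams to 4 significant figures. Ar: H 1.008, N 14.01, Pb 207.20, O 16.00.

M(Pb(NO3)2) = 207.20 + 2(14.01) + 6(16.00) = 331.22 g/mol.
M(NH4NO3) = 2(14.01) + 4(1.008) + 3(16.00) = 80.052 g/mol.
n(Pb(NO3)2) = 274.5 / 331.22 = 0.82875 mol.
Reaction (1): Pb(NO3)2→NO2 ratio 2:4 ⇒ n(NO2) = 1.6575 mol.
Reaction (2): NO2→HNO3 ratio 3:2 ⇒ n(HNO3) = 1.1050 mol.
Reaction (3): HNO3→NH4NO3 ratio 1:1 ⇒ n(NH4NO3) = 1.1050 mol.
Mass of NH4NO3 = 1.1050 × 80.052 = 88.458 g.

88.46 g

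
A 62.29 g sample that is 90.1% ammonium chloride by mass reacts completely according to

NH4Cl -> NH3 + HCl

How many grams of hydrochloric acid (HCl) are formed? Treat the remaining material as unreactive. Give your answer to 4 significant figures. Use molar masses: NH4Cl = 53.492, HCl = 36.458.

Mass of pure NH4Cl = 62.29 g × 0.901 = 56.123 g.
n(NH4Cl) = 56.123 g / 53.492 g/mol = 1.0492 mol.
From the equation the NH4Cl:HCl mole ratio is 1:1, so n(HCl) = 1.0492 × 1/1 = 1.0492 mol.
Mass of HCl = 1.0492 mol × 36.458 g/mol = 38.251 g.

38.25 g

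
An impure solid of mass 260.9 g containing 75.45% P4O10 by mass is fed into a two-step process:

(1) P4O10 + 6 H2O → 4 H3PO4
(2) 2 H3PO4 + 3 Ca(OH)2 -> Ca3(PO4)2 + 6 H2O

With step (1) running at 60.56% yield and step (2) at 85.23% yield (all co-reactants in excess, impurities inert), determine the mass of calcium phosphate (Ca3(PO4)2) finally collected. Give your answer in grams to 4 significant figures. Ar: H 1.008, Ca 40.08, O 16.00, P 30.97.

Pure P4O10 = 260.9 × 0.7545 = 196.85 g.
M(P4O10) = 4(30.97) + 10(16.00) = 283.88 g/mol.
M(Ca3(PO4)2) = 3(40.08) + 2(30.97) + 8(16.00) = 310.18 g/mol.
n(P4O10) = 196.85 / 283.88 = 0.69342 mol.
Step 1 (P4O10:H3PO4 = 1:4): theoretical n(H3PO4) = 2.7737 mol; at 60.56% yield, n(H3PO4) = 1.6797 mol.
Step 2 (H3PO4:Ca3(PO4)2 = 2:1): theoretical n(Ca3(PO4)2) = 0.83987 mol, so theoretical mass = 0.83987 × 310.18 = 260.51 g.
At 85.23% yield, actual mass of Ca3(PO4)2 = 260.51 × 0.8523 = 222.03 g.

222.0 g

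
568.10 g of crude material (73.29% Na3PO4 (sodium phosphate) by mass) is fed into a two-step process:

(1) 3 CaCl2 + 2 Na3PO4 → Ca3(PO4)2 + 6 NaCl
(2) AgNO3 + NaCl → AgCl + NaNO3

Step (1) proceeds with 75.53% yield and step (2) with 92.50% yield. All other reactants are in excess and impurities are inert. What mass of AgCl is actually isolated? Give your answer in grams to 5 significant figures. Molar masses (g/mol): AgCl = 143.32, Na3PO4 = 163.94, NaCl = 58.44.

762.91 g

Pure Na3PO4 = 568.10 × 0.7329 = 416.360 g.
n(Na3PO4) = 416.360 / 163.94 = 2.53971 mol.
Step 1 (Na3PO4:NaCl = 2:6): theoretical n(NaCl) = 7.61914 mol; at 75.53% yield, n(NaCl) = 5.75473 mol.
Step 2 (NaCl:AgCl = 1:1): theoretical n(AgCl) = 5.75473 mol, so theoretical mass = 5.75473 × 143.32 = 824.769 g.
At 92.50% yield, actual mass of AgCl = 824.769 × 0.9250 = 762.911 g.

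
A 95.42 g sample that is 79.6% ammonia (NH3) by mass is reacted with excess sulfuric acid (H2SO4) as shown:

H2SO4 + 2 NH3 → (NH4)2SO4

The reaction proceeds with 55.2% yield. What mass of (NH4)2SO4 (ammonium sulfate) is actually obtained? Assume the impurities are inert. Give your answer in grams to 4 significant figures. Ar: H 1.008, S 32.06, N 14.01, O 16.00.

Pure NH3 available = 95.42 g × 0.796 = 75.954 g.
M(NH3) = 14.01 + 3(1.008) = 17.034 g/mol.
M((NH4)2SO4) = 2(14.01) + 8(1.008) + 32.06 + 4(16.00) = 132.144 g/mol.
n(NH3) = 75.954 g / 17.034 g/mol = 4.4590 mol.
From the equation the NH3:(NH4)2SO4 mole ratio is 2:1, so n((NH4)2SO4) = 4.4590 × 1/2 = 2.2295 mol.
Mass of (NH4)2SO4 = 2.2295 mol × 132.144 g/mol = 294.61 g.
Actual mass collected = 294.61 g × 0.552 = 162.63 g.

162.6 g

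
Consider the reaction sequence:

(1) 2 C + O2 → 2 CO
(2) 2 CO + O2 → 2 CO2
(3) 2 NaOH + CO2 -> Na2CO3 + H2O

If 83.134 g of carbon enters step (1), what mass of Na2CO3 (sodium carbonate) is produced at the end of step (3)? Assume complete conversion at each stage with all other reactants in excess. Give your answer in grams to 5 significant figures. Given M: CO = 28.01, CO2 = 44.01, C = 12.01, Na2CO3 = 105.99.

n(C) = 83.134 / 12.01 = 6.92206 mol.
Reaction (1): C→CO ratio 2:2 ⇒ n(CO) = 6.92206 mol.
Reaction (2): CO→CO2 ratio 2:2 ⇒ n(CO2) = 6.92206 mol.
Reaction (3): CO2→Na2CO3 ratio 1:1 ⇒ n(Na2CO3) = 6.92206 mol.
Mass of Na2CO3 = 6.92206 × 105.99 = 733.670 g.

733.67 g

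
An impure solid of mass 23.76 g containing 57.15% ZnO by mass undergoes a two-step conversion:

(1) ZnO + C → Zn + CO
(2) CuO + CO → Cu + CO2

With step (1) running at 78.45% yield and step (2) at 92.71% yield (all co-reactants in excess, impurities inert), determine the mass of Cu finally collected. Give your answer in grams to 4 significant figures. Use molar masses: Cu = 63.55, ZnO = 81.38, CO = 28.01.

7.712 g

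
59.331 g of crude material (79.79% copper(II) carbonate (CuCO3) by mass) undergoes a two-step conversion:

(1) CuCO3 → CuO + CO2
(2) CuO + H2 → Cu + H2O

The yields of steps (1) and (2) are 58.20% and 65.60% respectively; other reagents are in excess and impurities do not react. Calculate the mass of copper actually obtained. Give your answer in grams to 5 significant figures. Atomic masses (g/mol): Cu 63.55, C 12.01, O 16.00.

9.2960 g

Pure CuCO3 = 59.331 × 0.7979 = 47.3402 g.
M(CuCO3) = 63.55 + 12.01 + 3(16.00) = 123.56 g/mol.
M(Cu) = 63.55 g/mol.
n(CuCO3) = 47.3402 / 123.56 = 0.383135 mol.
Step 1 (CuCO3:CuO = 1:1): theoretical n(CuO) = 0.383135 mol; at 58.20% yield, n(CuO) = 0.222985 mol.
Step 2 (CuO:Cu = 1:1): theoretical n(Cu) = 0.222985 mol, so theoretical mass = 0.222985 × 63.55 = 14.1707 g.
At 65.60% yield, actual mass of Cu = 14.1707 × 0.6560 = 9.29597 g.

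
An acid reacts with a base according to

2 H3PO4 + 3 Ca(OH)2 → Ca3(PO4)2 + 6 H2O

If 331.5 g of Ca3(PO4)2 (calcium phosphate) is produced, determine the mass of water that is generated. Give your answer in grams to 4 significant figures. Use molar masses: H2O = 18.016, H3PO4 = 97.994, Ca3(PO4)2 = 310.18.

115.5 g

n(Ca3(PO4)2) = 331.50 g / 310.18 g/mol = 1.0687 mol.
From the equation the Ca3(PO4)2:H2O mole ratio is 1:6, so n(H2O) = 1.0687 × 6/1 = 6.4124 mol.
Mass of H2O = 6.4124 mol × 18.016 g/mol = 115.53 g.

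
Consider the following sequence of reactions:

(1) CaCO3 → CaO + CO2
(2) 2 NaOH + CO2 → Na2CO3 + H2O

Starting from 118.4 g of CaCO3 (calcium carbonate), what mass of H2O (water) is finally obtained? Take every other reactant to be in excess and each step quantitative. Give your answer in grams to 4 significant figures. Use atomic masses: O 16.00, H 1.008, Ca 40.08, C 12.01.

21.31 g

M(CaCO3) = 40.08 + 12.01 + 3(16.00) = 100.09 g/mol.
M(H2O) = 2(1.008) + 16.00 = 18.016 g/mol.
n(CaCO3) = 118.40 / 100.09 = 1.1829 mol.
Step 1 gives a 1:1 ratio of CaCO3 to CO2, so n(CO2) = 1.1829 mol.
In step 2 the CO2:H2O ratio is 1:1, so n(H2O) = 1.1829 mol.
Mass of H2O = 1.1829 × 18.016 = 21.312 g.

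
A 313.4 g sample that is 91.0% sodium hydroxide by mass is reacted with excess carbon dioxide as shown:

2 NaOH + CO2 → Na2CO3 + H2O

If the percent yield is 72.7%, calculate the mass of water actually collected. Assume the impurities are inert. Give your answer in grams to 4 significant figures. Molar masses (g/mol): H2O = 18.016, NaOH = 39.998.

46.69 g

Pure NaOH available = 313.4 g × 0.910 = 285.19 g.
n(NaOH) = 285.19 g / 39.998 g/mol = 7.1302 mol.
From the equation the NaOH:H2O mole ratio is 2:1, so n(H2O) = 7.1302 × 1/2 = 3.5651 mol.
Mass of H2O = 3.5651 mol × 18.016 g/mol = 64.229 g.
Actual mass collected = 64.229 g × 0.727 = 46.694 g.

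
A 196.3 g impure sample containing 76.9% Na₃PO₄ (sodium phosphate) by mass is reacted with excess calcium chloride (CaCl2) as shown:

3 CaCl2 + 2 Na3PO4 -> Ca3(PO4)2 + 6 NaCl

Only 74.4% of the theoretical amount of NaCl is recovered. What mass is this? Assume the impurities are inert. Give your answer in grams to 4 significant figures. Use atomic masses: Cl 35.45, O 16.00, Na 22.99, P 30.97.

Pure Na3PO4 available = 196.3 g × 0.769 = 150.95 g.
M(Na3PO4) = 3(22.99) + 30.97 + 4(16.00) = 163.94 g/mol.
M(NaCl) = 22.99 + 35.45 = 58.44 g/mol.
n(Na3PO4) = 150.95 g / 163.94 g/mol = 0.92079 mol.
From the equation the Na3PO4:NaCl mole ratio is 2:6, so n(NaCl) = 0.92079 × 6/2 = 2.7624 mol.
Mass of NaCl = 2.7624 mol × 58.44 g/mol = 161.43 g.
Actual mass collected = 161.43 g × 0.744 = 120.11 g.

120.1 g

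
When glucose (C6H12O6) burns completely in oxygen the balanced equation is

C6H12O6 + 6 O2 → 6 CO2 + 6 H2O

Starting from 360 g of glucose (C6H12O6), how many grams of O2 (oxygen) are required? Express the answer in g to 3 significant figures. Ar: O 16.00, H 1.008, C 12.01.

384 g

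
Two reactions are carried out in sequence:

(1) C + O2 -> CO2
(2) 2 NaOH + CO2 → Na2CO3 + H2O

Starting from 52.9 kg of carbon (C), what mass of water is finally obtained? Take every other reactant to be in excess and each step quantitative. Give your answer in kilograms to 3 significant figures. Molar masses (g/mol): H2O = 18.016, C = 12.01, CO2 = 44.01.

52.9 kg = 52900 g.
n(C) = 52900 / 12.01 = 4405 mol.
Step 1 gives a 1:1 ratio of C to CO2, so n(CO2) = 4405 mol.
In step 2 the CO2:H2O ratio is 1:1, so n(H2O) = 4405 mol.
Mass of H2O = 4405 × 18.016 = 79350 g = 79.4 kg.

79.4 kg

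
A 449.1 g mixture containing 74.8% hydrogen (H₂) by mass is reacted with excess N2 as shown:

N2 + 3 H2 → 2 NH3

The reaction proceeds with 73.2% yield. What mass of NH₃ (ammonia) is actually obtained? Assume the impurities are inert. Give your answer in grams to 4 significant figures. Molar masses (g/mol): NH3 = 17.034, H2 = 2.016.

1385 g

Pure H2 available = 449.1 g × 0.748 = 335.93 g.
n(H2) = 335.93 g / 2.016 g/mol = 166.63 mol.
From the equation the H2:NH3 mole ratio is 3:2, so n(NH3) = 166.63 × 2/3 = 111.09 mol.
Mass of NH3 = 111.09 mol × 17.034 g/mol = 1892.3 g.
Actual mass collected = 1892.3 g × 0.732 = 1385.1 g.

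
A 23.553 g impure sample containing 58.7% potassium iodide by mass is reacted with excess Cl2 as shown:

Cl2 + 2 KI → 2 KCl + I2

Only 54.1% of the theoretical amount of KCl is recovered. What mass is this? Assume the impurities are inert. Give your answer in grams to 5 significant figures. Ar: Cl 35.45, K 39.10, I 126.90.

Pure KI available = 23.553 g × 0.587 = 13.8256 g.
M(KI) = 39.10 + 126.90 = 166.00 g/mol.
M(KCl) = 39.10 + 35.45 = 74.55 g/mol.
n(KI) = 13.8256 g / 166.00 g/mol = 0.0832868 mol.
From the equation the KI:KCl mole ratio is 2:2, so n(KCl) = 0.0832868 × 2/2 = 0.0832868 mol.
Mass of KCl = 0.0832868 mol × 74.55 g/mol = 6.20903 g.
Actual mass collected = 6.20903 g × 0.541 = 3.35909 g.

3.3591 g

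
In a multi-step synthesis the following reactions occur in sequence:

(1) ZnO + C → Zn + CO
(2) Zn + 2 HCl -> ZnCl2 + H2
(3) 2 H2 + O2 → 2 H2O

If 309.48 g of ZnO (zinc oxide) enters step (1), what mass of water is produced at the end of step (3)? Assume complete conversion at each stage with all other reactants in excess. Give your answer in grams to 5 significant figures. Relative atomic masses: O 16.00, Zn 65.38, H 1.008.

M(ZnO) = 65.38 + 16.00 = 81.38 g/mol.
M(H2O) = 2(1.008) + 16.00 = 18.016 g/mol.
n(ZnO) = 309.48 / 81.38 = 3.80290 mol.
Reaction (1): ZnO→Zn ratio 1:1 ⇒ n(Zn) = 3.80290 mol.
Reaction (2): Zn→H2 ratio 1:1 ⇒ n(H2) = 3.80290 mol.
Reaction (3): H2→H2O ratio 2:2 ⇒ n(H2O) = 3.80290 mol.
Mass of H2O = 3.80290 × 18.016 = 68.5130 g.

68.513 g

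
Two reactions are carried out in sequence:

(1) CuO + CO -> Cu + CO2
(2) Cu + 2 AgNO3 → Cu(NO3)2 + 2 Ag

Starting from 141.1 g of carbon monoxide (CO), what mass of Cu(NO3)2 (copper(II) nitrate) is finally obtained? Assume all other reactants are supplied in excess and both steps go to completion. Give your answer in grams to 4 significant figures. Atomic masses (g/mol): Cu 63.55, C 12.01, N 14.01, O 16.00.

944.9 g

M(CO) = 12.01 + 16.00 = 28.01 g/mol.
M(Cu(NO3)2) = 63.55 + 2(14.01) + 6(16.00) = 187.57 g/mol.
n(CO) = 141.10 / 28.01 = 5.0375 mol.
Step 1 gives a 1:1 ratio of CO to Cu, so n(Cu) = 5.0375 mol.
In step 2 the Cu:Cu(NO3)2 ratio is 1:1, so n(Cu(NO3)2) = 5.0375 mol.
Mass of Cu(NO3)2 = 5.0375 × 187.57 = 944.88 g.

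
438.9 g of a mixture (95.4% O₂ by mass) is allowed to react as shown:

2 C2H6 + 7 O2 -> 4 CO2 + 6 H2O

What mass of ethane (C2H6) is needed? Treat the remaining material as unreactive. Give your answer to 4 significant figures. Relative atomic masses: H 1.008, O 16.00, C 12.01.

112.4 g

Mass of pure O2 = 438.9 g × 0.954 = 418.71 g.
M(O2) = 2(16.00) = 32.00 g/mol.
M(C2H6) = 2(12.01) + 6(1.008) = 30.068 g/mol.
n(O2) = 418.71 g / 32.00 g/mol = 13.085 mol.
From the equation the O2:C2H6 mole ratio is 7:2, so n(C2H6) = 13.085 × 2/7 = 3.7385 mol.
Mass of C2H6 = 3.7385 mol × 30.068 g/mol = 112.41 g.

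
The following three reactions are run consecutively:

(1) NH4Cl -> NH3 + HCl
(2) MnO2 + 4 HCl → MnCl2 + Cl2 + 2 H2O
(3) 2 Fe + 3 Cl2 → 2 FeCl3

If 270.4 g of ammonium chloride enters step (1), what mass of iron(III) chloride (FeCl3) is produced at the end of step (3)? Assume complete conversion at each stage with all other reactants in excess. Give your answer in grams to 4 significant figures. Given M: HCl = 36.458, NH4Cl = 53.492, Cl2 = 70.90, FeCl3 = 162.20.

n(NH4Cl) = 270.4 / 53.492 = 5.0550 mol.
Reaction (1): NH4Cl→HCl ratio 1:1 ⇒ n(HCl) = 5.0550 mol.
Reaction (2): HCl→Cl2 ratio 4:1 ⇒ n(Cl2) = 1.2637 mol.
Reaction (3): Cl2→FeCl3 ratio 3:2 ⇒ n(FeCl3) = 0.84249 mol.
Mass of FeCl3 = 0.84249 × 162.20 = 136.65 g.

136.7 g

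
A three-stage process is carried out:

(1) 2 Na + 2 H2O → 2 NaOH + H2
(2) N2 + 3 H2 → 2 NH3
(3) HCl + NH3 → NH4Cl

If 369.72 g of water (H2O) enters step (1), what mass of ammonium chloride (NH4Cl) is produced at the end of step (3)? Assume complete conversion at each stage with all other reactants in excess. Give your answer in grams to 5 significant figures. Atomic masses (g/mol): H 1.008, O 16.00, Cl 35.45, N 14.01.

365.92 g

M(H2O) = 2(1.008) + 16.00 = 18.016 g/mol.
M(NH4Cl) = 14.01 + 4(1.008) + 35.45 = 53.492 g/mol.
n(H2O) = 369.72 / 18.016 = 20.5218 mol.
Reaction (1): H2O→H2 ratio 2:1 ⇒ n(H2) = 10.2609 mol.
Reaction (2): H2→NH3 ratio 3:2 ⇒ n(NH3) = 6.84059 mol.
Reaction (3): NH3→NH4Cl ratio 1:1 ⇒ n(NH4Cl) = 6.84059 mol.
Mass of NH4Cl = 6.84059 × 53.492 = 365.917 g.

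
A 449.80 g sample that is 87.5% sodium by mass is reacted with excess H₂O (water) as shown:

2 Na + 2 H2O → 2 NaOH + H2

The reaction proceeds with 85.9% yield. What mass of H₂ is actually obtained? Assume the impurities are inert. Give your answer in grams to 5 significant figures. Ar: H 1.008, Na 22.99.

Pure Na available = 449.80 g × 0.875 = 393.575 g.
M(Na) = 22.99 g/mol.
M(H2) = 2(1.008) = 2.016 g/mol.
n(Na) = 393.575 g / 22.99 g/mol = 17.1194 mol.
From the equation the Na:H2 mole ratio is 2:1, so n(H2) = 17.1194 × 1/2 = 8.55970 mol.
Mass of H2 = 8.55970 mol × 2.016 g/mol = 17.2564 g.
Actual mass collected = 17.2564 g × 0.859 = 14.8232 g.

14.823 g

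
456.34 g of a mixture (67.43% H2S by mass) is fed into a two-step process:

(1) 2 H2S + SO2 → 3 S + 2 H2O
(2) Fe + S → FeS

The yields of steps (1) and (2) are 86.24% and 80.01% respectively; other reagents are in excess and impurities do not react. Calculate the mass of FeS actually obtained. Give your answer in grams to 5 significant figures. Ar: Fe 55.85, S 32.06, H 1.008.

821.63 g

Pure H2S = 456.34 × 0.6743 = 307.710 g.
M(H2S) = 2(1.008) + 32.06 = 34.076 g/mol.
M(FeS) = 55.85 + 32.06 = 87.91 g/mol.
n(H2S) = 307.710 / 34.076 = 9.03011 mol.
Step 1 (H2S:S = 2:3): theoretical n(S) = 13.5452 mol; at 86.24% yield, n(S) = 11.6814 mol.
Step 2 (S:FeS = 1:1): theoretical n(FeS) = 11.6814 mol, so theoretical mass = 11.6814 × 87.91 = 1026.91 g.
At 80.01% yield, actual mass of FeS = 1026.91 × 0.8001 = 821.629 g.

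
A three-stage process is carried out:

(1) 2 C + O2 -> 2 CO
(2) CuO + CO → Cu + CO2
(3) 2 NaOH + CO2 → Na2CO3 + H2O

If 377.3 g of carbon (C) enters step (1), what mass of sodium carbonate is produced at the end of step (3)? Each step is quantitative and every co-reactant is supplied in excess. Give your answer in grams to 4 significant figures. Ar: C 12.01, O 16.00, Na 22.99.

M(C) = 12.01 g/mol.
M(Na2CO3) = 2(22.99) + 12.01 + 3(16.00) = 105.99 g/mol.
n(C) = 377.3 / 12.01 = 31.415 mol.
Reaction (1): C→CO ratio 2:2 ⇒ n(CO) = 31.415 mol.
Reaction (2): CO→CO2 ratio 1:1 ⇒ n(CO2) = 31.415 mol.
Reaction (3): CO2→Na2CO3 ratio 1:1 ⇒ n(Na2CO3) = 31.415 mol.
Mass of Na2CO3 = 31.415 × 105.99 = 3329.7 g.

3330 g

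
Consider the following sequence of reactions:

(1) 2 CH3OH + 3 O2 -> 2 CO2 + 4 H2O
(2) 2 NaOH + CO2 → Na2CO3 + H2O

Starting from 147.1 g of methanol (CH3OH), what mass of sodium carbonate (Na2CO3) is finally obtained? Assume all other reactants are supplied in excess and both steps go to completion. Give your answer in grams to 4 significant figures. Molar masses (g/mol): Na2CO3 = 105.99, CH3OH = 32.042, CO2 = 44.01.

486.6 g

n(CH3OH) = 147.10 / 32.042 = 4.5908 mol.
Step 1 gives a 2:2 ratio of CH3OH to CO2, so n(CO2) = 4.5908 mol.
In step 2 the CO2:Na2CO3 ratio is 1:1, so n(Na2CO3) = 4.5908 mol.
Mass of Na2CO3 = 4.5908 × 105.99 = 486.58 g.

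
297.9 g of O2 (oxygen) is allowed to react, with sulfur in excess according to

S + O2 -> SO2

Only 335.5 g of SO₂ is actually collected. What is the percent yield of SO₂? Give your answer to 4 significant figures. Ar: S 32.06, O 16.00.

56.26 %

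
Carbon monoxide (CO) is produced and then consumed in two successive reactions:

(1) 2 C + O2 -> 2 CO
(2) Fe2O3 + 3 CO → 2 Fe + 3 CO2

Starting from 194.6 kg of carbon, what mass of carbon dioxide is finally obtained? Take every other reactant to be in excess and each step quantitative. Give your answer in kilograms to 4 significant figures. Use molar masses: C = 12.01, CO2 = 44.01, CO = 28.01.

713.1 kg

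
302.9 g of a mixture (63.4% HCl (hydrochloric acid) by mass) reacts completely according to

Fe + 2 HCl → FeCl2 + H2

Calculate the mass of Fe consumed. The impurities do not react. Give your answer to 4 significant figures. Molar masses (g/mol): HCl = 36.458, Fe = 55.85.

Mass of pure HCl = 302.9 g × 0.634 = 192.04 g.
n(HCl) = 192.04 g / 36.458 g/mol = 5.2674 mol.
From the equation the HCl:Fe mole ratio is 2:1, so n(Fe) = 5.2674 × 1/2 = 2.6337 mol.
Mass of Fe = 2.6337 mol × 55.85 g/mol = 147.09 g.

147.1 g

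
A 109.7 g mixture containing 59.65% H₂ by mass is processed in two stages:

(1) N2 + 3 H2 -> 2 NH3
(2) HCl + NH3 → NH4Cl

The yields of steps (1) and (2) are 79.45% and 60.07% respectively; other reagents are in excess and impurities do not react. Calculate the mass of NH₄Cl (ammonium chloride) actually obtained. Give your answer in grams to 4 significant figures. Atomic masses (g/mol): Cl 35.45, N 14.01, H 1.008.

552.4 g

Pure H2 = 109.7 × 0.5965 = 65.436 g.
M(H2) = 2(1.008) = 2.016 g/mol.
M(NH4Cl) = 14.01 + 4(1.008) + 35.45 = 53.492 g/mol.
n(H2) = 65.436 / 2.016 = 32.458 mol.
Step 1 (H2:NH3 = 3:2): theoretical n(NH3) = 21.639 mol; at 79.45% yield, n(NH3) = 17.192 mol.
Step 2 (NH3:NH4Cl = 1:1): theoretical n(NH4Cl) = 17.192 mol, so theoretical mass = 17.192 × 53.492 = 919.64 g.
At 60.07% yield, actual mass of NH4Cl = 919.64 × 0.6007 = 552.43 g.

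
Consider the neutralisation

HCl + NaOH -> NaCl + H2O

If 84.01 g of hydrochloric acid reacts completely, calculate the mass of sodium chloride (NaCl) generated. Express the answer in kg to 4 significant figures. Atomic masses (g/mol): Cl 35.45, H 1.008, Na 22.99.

0.1347 kg

M(HCl) = 1.008 + 35.45 = 36.458 g/mol.
M(NaCl) = 22.99 + 35.45 = 58.44 g/mol.
n(HCl) = 84.010 g / 36.458 g/mol = 2.3043 mol.
From the equation the HCl:NaCl mole ratio is 1:1, so n(NaCl) = 2.3043 × 1/1 = 2.3043 mol.
Mass of NaCl = 2.3043 mol × 58.44 g/mol = 134.66 g.
Converting to kg: 134.66 g = 0.1347 kg.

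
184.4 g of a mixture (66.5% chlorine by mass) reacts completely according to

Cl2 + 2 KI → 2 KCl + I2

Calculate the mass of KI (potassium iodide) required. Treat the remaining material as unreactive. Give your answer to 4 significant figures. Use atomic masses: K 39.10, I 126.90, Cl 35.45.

574.2 g

Mass of pure Cl2 = 184.4 g × 0.665 = 122.63 g.
M(Cl2) = 2(35.45) = 70.90 g/mol.
M(KI) = 39.10 + 126.90 = 166.00 g/mol.
n(Cl2) = 122.63 g / 70.90 g/mol = 1.7296 mol.
From the equation the Cl2:KI mole ratio is 1:2, so n(KI) = 1.7296 × 2/1 = 3.4591 mol.
Mass of KI = 3.4591 mol × 166.00 g/mol = 574.21 g.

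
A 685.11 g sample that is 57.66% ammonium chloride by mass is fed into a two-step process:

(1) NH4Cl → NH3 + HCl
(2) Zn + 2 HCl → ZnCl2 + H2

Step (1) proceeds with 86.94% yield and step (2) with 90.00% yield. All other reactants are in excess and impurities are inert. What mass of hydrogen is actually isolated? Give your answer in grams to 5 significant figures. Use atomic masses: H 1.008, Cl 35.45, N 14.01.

5.8246 g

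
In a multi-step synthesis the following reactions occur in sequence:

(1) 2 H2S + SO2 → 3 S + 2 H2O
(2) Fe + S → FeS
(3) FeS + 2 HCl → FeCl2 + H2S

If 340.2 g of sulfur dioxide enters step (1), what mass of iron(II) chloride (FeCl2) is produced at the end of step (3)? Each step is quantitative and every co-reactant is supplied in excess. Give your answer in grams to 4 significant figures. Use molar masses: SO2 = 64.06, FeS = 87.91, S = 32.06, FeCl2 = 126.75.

n(SO2) = 340.2 / 64.06 = 5.3106 mol.
Reaction (1): SO2→S ratio 1:3 ⇒ n(S) = 15.932 mol.
Reaction (2): S→FeS ratio 1:1 ⇒ n(FeS) = 15.932 mol.
Reaction (3): FeS→FeCl2 ratio 1:1 ⇒ n(FeCl2) = 15.932 mol.
Mass of FeCl2 = 15.932 × 126.75 = 2019.4 g.

2019 g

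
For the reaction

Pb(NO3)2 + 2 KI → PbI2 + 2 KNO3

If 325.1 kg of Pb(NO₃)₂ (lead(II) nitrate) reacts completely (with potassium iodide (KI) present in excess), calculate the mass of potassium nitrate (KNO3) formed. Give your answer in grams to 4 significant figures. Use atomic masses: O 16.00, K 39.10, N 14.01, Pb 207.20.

M(Pb(NO3)2) = 207.20 + 2(14.01) + 6(16.00) = 331.22 g/mol.
M(KNO3) = 39.10 + 14.01 + 3(16.00) = 101.11 g/mol.
Convert: 325.1 kg = 325100 g.
n(Pb(NO3)2) = 325100 g / 331.22 g/mol = 981.52 mol.
From the equation the Pb(NO3)2:KNO3 mole ratio is 1:2, so n(KNO3) = 981.52 × 2/1 = 1963.0 mol.
Mass of KNO3 = 1963.0 mol × 101.11 g/mol = 198480 g.

198500 g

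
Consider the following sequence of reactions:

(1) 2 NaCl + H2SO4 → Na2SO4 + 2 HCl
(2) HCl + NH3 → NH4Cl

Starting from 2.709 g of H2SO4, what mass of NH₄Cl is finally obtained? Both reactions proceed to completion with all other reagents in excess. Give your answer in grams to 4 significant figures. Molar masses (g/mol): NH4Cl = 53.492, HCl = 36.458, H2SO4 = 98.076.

2.955 g

n(H2SO4) = 2.7090 / 98.076 = 0.027621 mol.
Step 1 gives a 1:2 ratio of H2SO4 to HCl, so n(HCl) = 0.055243 mol.
In step 2 the HCl:NH4Cl ratio is 1:1, so n(NH4Cl) = 0.055243 mol.
Mass of NH4Cl = 0.055243 × 53.492 = 2.9551 g.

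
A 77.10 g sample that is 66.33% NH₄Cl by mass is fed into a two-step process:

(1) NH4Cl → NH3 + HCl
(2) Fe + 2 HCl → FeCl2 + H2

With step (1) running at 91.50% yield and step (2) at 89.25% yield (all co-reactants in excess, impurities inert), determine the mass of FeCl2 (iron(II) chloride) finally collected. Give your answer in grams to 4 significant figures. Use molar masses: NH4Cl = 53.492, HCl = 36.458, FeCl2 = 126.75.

49.48 g

Pure NH4Cl = 77.10 × 0.6633 = 51.140 g.
n(NH4Cl) = 51.140 / 53.492 = 0.95604 mol.
Step 1 (NH4Cl:HCl = 1:1): theoretical n(HCl) = 0.95604 mol; at 91.50% yield, n(HCl) = 0.87478 mol.
Step 2 (HCl:FeCl2 = 2:1): theoretical n(FeCl2) = 0.43739 mol, so theoretical mass = 0.43739 × 126.75 = 55.439 g.
At 89.25% yield, actual mass of FeCl2 = 55.439 × 0.8925 = 49.479 g.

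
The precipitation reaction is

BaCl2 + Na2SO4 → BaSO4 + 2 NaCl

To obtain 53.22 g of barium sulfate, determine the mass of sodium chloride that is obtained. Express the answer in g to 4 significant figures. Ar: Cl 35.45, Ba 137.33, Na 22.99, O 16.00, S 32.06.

26.65 g

M(BaSO4) = 137.33 + 32.06 + 4(16.00) = 233.39 g/mol.
M(NaCl) = 22.99 + 35.45 = 58.44 g/mol.
n(BaSO4) = 53.220 g / 233.39 g/mol = 0.22803 mol.
From the equation the BaSO4:NaCl mole ratio is 1:2, so n(NaCl) = 0.22803 × 2/1 = 0.45606 mol.
Mass of NaCl = 0.45606 mol × 58.44 g/mol = 26.652 g.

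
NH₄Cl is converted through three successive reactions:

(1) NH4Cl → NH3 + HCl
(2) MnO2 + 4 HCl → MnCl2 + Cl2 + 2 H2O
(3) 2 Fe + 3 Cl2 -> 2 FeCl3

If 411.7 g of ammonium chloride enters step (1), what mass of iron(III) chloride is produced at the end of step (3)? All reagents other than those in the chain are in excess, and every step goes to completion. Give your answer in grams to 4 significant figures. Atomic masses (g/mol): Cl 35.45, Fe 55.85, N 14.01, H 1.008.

M(NH4Cl) = 14.01 + 4(1.008) + 35.45 = 53.492 g/mol.
M(FeCl3) = 55.85 + 3(35.45) = 162.20 g/mol.
n(NH4Cl) = 411.7 / 53.492 = 7.6965 mol.
Reaction (1): NH4Cl→HCl ratio 1:1 ⇒ n(HCl) = 7.6965 mol.
Reaction (2): HCl→Cl2 ratio 4:1 ⇒ n(Cl2) = 1.9241 mol.
Reaction (3): Cl2→FeCl3 ratio 3:2 ⇒ n(FeCl3) = 1.2827 mol.
Mass of FeCl3 = 1.2827 × 162.20 = 208.06 g.

208.1 g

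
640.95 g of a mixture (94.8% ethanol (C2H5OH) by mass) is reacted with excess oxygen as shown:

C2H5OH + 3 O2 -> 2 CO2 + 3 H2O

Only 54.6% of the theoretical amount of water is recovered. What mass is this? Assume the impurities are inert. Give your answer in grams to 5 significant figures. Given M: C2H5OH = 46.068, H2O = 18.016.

389.23 g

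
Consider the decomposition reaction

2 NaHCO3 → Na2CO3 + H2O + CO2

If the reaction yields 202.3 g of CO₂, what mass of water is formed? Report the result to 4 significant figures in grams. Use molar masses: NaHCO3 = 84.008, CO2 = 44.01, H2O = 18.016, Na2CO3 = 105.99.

82.81 g

n(CO2) = 202.30 g / 44.01 g/mol = 4.5967 mol.
From the equation the CO2:H2O mole ratio is 1:1, so n(H2O) = 4.5967 × 1/1 = 4.5967 mol.
Mass of H2O = 4.5967 mol × 18.016 g/mol = 82.814 g.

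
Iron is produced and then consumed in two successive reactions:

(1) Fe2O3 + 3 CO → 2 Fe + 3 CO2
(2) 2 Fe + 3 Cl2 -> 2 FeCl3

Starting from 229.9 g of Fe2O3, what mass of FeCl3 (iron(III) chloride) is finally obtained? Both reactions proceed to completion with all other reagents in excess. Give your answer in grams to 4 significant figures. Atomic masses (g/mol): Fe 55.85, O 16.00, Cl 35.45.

M(Fe2O3) = 2(55.85) + 3(16.00) = 159.70 g/mol.
M(FeCl3) = 55.85 + 3(35.45) = 162.20 g/mol.
n(Fe2O3) = 229.90 / 159.70 = 1.4396 mol.
Step 1 gives a 1:2 ratio of Fe2O3 to Fe, so n(Fe) = 2.8791 mol.
In step 2 the Fe:FeCl3 ratio is 2:2, so n(FeCl3) = 2.8791 mol.
Mass of FeCl3 = 2.8791 × 162.20 = 467.00 g.

467.0 g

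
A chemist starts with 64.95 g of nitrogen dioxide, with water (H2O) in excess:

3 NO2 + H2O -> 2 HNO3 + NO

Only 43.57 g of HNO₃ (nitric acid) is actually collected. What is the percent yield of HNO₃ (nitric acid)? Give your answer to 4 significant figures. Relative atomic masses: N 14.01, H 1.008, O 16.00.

73.47 %

M(NO2) = 14.01 + 2(16.00) = 46.01 g/mol.
M(HNO3) = 1.008 + 14.01 + 3(16.00) = 63.018 g/mol.
n(NO2) = 64.950 g / 46.01 g/mol = 1.4116 mol.
From the equation the NO2:HNO3 mole ratio is 3:2, so n(HNO3) = 1.4116 × 2/3 = 0.94110 mol.
Mass of HNO3 = 0.94110 mol × 63.018 g/mol = 59.306 g.
This is the theoretical yield. Percent yield = 43.57 g / 59.306 g × 100% = 73.466%.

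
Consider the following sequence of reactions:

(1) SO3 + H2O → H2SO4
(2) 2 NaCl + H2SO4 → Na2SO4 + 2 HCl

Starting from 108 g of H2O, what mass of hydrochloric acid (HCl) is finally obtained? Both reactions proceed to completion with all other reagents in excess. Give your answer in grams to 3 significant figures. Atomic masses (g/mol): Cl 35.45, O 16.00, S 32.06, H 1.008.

437 g

M(H2O) = 2(1.008) + 16.00 = 18.016 g/mol.
M(HCl) = 1.008 + 35.45 = 36.458 g/mol.
n(H2O) = 108.0 / 18.016 = 5.995 mol.
Step 1 gives a 1:1 ratio of H2O to H2SO4, so n(H2SO4) = 5.995 mol.
In step 2 the H2SO4:HCl ratio is 1:2, so n(HCl) = 11.99 mol.
Mass of HCl = 11.99 × 36.458 = 437.1 g.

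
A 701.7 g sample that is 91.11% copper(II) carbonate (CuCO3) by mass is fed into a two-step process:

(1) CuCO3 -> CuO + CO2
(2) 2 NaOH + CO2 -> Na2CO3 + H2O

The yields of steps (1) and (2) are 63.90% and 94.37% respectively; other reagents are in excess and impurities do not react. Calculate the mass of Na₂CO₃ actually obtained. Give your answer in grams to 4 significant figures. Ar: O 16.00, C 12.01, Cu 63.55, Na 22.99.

330.7 g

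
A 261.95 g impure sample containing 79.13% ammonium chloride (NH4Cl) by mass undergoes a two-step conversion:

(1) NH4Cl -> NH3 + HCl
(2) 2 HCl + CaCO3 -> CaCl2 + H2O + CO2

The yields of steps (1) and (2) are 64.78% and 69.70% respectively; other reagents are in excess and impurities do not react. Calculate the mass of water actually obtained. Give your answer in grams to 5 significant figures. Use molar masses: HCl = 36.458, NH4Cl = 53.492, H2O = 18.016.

Pure NH4Cl = 261.95 × 0.7913 = 207.281 g.
n(NH4Cl) = 207.281 / 53.492 = 3.87499 mol.
Step 1 (NH4Cl:HCl = 1:1): theoretical n(HCl) = 3.87499 mol; at 64.78% yield, n(HCl) = 2.51022 mol.
Step 2 (HCl:H2O = 2:1): theoretical n(H2O) = 1.25511 mol, so theoretical mass = 1.25511 × 18.016 = 22.6121 g.
At 69.70% yield, actual mass of H2O = 22.6121 × 0.6970 = 15.7606 g.

15.761 g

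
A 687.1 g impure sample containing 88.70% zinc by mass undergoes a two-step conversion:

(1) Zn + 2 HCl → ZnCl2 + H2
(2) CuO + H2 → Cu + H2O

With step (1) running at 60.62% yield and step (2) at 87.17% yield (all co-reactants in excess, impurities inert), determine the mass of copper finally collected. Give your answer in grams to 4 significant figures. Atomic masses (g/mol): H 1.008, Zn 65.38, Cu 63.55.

Pure Zn = 687.1 × 0.8870 = 609.46 g.
M(Zn) = 65.38 g/mol.
M(Cu) = 63.55 g/mol.
n(Zn) = 609.46 / 65.38 = 9.3218 mol.
Step 1 (Zn:H2 = 1:1): theoretical n(H2) = 9.3218 mol; at 60.62% yield, n(H2) = 5.6509 mol.
Step 2 (H2:Cu = 1:1): theoretical n(Cu) = 5.6509 mol, so theoretical mass = 5.6509 × 63.55 = 359.11 g.
At 87.17% yield, actual mass of Cu = 359.11 × 0.8717 = 313.04 g.

313.0 g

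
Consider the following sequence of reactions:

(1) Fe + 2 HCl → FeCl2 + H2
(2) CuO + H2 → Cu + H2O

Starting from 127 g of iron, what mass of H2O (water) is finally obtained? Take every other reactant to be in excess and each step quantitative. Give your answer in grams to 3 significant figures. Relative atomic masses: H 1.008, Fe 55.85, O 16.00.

41.0 g

M(Fe) = 55.85 g/mol.
M(H2O) = 2(1.008) + 16.00 = 18.016 g/mol.
n(Fe) = 127.0 / 55.85 = 2.274 mol.
Step 1 gives a 1:1 ratio of Fe to H2, so n(H2) = 2.274 mol.
In step 2 the H2:H2O ratio is 1:1, so n(H2O) = 2.274 mol.
Mass of H2O = 2.274 × 18.016 = 40.97 g.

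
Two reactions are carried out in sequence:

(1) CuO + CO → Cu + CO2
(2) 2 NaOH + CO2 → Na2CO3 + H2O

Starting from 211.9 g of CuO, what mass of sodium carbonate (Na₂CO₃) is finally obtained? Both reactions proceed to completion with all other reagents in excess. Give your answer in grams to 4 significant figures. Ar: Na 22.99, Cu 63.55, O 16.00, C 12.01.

282.3 g

M(CuO) = 63.55 + 16.00 = 79.55 g/mol.
M(Na2CO3) = 2(22.99) + 12.01 + 3(16.00) = 105.99 g/mol.
n(CuO) = 211.90 / 79.55 = 2.6637 mol.
Step 1 gives a 1:1 ratio of CuO to CO2, so n(CO2) = 2.6637 mol.
In step 2 the CO2:Na2CO3 ratio is 1:1, so n(Na2CO3) = 2.6637 mol.
Mass of Na2CO3 = 2.6637 × 105.99 = 282.33 g.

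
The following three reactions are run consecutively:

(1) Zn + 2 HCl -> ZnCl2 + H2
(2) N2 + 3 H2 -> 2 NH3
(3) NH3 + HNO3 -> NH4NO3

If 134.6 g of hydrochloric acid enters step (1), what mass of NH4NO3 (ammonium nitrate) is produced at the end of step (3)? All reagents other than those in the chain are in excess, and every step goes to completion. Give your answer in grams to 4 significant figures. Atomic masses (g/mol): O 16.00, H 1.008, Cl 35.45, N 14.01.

98.52 g

M(HCl) = 1.008 + 35.45 = 36.458 g/mol.
M(NH4NO3) = 2(14.01) + 4(1.008) + 3(16.00) = 80.052 g/mol.
n(HCl) = 134.6 / 36.458 = 3.6919 mol.
Reaction (1): HCl→H2 ratio 2:1 ⇒ n(H2) = 1.8460 mol.
Reaction (2): H2→NH3 ratio 3:2 ⇒ n(NH3) = 1.2306 mol.
Reaction (3): NH3→NH4NO3 ratio 1:1 ⇒ n(NH4NO3) = 1.2306 mol.
Mass of NH4NO3 = 1.2306 × 80.052 = 98.515 g.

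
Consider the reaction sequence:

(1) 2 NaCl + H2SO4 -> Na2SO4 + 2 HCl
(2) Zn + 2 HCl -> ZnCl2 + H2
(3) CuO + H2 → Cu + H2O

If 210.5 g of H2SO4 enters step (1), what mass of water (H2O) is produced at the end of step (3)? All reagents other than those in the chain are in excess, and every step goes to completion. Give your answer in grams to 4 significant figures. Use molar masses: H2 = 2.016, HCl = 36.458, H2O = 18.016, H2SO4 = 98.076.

n(H2SO4) = 210.5 / 98.076 = 2.1463 mol.
Reaction (1): H2SO4→HCl ratio 1:2 ⇒ n(HCl) = 4.2926 mol.
Reaction (2): HCl→H2 ratio 2:1 ⇒ n(H2) = 2.1463 mol.
Reaction (3): H2→H2O ratio 1:1 ⇒ n(H2O) = 2.1463 mol.
Mass of H2O = 2.1463 × 18.016 = 38.668 g.

38.67 g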